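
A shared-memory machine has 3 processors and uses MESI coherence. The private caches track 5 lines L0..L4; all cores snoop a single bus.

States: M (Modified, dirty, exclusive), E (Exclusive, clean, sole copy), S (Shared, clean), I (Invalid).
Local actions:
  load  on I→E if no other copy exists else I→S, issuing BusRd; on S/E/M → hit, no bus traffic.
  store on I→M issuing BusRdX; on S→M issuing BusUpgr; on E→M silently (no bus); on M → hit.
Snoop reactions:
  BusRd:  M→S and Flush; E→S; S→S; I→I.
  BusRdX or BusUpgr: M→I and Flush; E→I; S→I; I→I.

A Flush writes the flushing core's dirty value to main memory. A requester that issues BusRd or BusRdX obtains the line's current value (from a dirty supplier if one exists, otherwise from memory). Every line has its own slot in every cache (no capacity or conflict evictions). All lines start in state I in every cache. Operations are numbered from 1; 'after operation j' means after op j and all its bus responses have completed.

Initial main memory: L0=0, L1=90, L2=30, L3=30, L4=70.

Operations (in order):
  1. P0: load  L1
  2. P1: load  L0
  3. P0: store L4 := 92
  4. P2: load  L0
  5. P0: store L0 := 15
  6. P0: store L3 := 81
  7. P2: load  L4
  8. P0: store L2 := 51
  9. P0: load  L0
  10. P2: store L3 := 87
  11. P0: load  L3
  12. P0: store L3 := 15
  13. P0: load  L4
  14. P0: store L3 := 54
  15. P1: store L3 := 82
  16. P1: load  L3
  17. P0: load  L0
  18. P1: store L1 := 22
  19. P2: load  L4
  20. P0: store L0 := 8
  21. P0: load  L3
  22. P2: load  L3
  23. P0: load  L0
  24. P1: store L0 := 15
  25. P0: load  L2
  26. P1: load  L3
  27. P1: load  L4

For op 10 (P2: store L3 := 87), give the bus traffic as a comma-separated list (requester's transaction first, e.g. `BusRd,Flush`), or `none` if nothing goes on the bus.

1. P0: load  L1  bus=[BusRd]  L1: P0=E P1=I P2=I  mem[L1]=90
2. P1: load  L0  bus=[BusRd]  L0: P0=I P1=E P2=I  mem[L0]=0
3. P0: store L4 := 92  bus=[BusRdX]  L4: P0=M P1=I P2=I  mem[L4]=70
4. P2: load  L0  bus=[BusRd]  L0: P0=I P1=S P2=S  mem[L0]=0
5. P0: store L0 := 15  bus=[BusRdX]  L0: P0=M P1=I P2=I  mem[L0]=0
6. P0: store L3 := 81  bus=[BusRdX]  L3: P0=M P1=I P2=I  mem[L3]=30
7. P2: load  L4  bus=[BusRd,Flush]  L4: P0=S P1=I P2=S  mem[L4]=92
8. P0: store L2 := 51  bus=[BusRdX]  L2: P0=M P1=I P2=I  mem[L2]=30
9. P0: load  L0  bus=[-]  L0: P0=M P1=I P2=I  mem[L0]=0
10. P2: store L3 := 87  bus=[BusRdX,Flush]  L3: P0=I P1=I P2=M  mem[L3]=81
11. P0: load  L3  bus=[BusRd,Flush]  L3: P0=S P1=I P2=S  mem[L3]=87
12. P0: store L3 := 15  bus=[BusUpgr]  L3: P0=M P1=I P2=I  mem[L3]=87
13. P0: load  L4  bus=[-]  L4: P0=S P1=I P2=S  mem[L4]=92
14. P0: store L3 := 54  bus=[-]  L3: P0=M P1=I P2=I  mem[L3]=87
15. P1: store L3 := 82  bus=[BusRdX,Flush]  L3: P0=I P1=M P2=I  mem[L3]=54
16. P1: load  L3  bus=[-]  L3: P0=I P1=M P2=I  mem[L3]=54
17. P0: load  L0  bus=[-]  L0: P0=M P1=I P2=I  mem[L0]=0
18. P1: store L1 := 22  bus=[BusRdX]  L1: P0=I P1=M P2=I  mem[L1]=90
19. P2: load  L4  bus=[-]  L4: P0=S P1=I P2=S  mem[L4]=92
20. P0: store L0 := 8  bus=[-]  L0: P0=M P1=I P2=I  mem[L0]=0
21. P0: load  L3  bus=[BusRd,Flush]  L3: P0=S P1=S P2=I  mem[L3]=82
22. P2: load  L3  bus=[BusRd]  L3: P0=S P1=S P2=S  mem[L3]=82
23. P0: load  L0  bus=[-]  L0: P0=M P1=I P2=I  mem[L0]=0
24. P1: store L0 := 15  bus=[BusRdX,Flush]  L0: P0=I P1=M P2=I  mem[L0]=8
25. P0: load  L2  bus=[-]  L2: P0=M P1=I P2=I  mem[L2]=30
26. P1: load  L3  bus=[-]  L3: P0=S P1=S P2=S  mem[L3]=82
27. P1: load  L4  bus=[BusRd]  L4: P0=S P1=S P2=S  mem[L4]=92

bus = BusRdX,Flush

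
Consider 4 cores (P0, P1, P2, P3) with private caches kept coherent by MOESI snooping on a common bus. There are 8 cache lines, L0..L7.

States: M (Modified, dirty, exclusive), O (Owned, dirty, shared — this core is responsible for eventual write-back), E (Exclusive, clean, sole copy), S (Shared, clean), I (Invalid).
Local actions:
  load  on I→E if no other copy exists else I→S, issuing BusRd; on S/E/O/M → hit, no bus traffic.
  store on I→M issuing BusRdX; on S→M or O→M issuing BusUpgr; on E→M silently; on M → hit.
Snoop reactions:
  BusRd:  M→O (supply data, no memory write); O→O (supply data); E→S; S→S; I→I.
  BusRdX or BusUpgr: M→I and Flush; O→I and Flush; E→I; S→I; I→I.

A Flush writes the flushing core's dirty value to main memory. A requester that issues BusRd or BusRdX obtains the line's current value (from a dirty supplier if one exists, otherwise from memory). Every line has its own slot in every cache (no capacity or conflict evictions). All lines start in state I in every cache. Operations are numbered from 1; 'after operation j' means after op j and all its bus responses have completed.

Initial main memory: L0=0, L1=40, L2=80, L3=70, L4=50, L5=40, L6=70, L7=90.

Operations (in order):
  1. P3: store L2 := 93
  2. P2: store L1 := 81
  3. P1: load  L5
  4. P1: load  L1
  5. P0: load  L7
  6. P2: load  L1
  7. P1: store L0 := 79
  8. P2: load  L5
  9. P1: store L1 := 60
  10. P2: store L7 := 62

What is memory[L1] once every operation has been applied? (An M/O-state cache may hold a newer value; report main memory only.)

1. P3: store L2 := 93  bus=[BusRdX]  L2: P0=I P1=I P2=I P3=M  mem[L2]=80
2. P2: store L1 := 81  bus=[BusRdX]  L1: P0=I P1=I P2=M P3=I  mem[L1]=40
3. P1: load  L5  bus=[BusRd]  L5: P0=I P1=E P2=I P3=I  mem[L5]=40
4. P1: load  L1  bus=[BusRd]  L1: P0=I P1=S P2=O P3=I  mem[L1]=40
5. P0: load  L7  bus=[BusRd]  L7: P0=E P1=I P2=I P3=I  mem[L7]=90
6. P2: load  L1  bus=[-]  L1: P0=I P1=S P2=O P3=I  mem[L1]=40
7. P1: store L0 := 79  bus=[BusRdX]  L0: P0=I P1=M P2=I P3=I  mem[L0]=0
8. P2: load  L5  bus=[BusRd]  L5: P0=I P1=S P2=S P3=I  mem[L5]=40
9. P1: store L1 := 60  bus=[BusUpgr,Flush]  L1: P0=I P1=M P2=I P3=I  mem[L1]=81
10. P2: store L7 := 62  bus=[BusRdX]  L7: P0=I P1=I P2=M P3=I  mem[L7]=90

memory[L1] = 81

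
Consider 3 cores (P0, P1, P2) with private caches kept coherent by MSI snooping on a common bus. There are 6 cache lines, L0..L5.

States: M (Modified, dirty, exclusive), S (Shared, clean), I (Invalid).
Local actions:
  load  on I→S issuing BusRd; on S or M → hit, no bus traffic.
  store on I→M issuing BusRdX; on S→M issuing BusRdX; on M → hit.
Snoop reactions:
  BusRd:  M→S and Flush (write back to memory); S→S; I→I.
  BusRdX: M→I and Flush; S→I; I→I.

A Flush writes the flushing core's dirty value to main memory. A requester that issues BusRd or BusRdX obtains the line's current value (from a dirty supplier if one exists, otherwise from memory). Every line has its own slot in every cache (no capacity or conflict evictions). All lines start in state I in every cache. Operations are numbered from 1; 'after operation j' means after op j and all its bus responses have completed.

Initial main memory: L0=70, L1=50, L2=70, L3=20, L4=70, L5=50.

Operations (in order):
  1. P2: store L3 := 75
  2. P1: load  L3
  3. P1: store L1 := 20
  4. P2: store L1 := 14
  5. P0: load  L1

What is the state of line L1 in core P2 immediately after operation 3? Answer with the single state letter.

state = I

1. P2: store L3 := 75  bus=[BusRdX]  L3: P0=I P1=I P2=M  mem[L3]=20
2. P1: load  L3  bus=[BusRd,Flush]  L3: P0=I P1=S P2=S  mem[L3]=75
3. P1: store L1 := 20  bus=[BusRdX]  L1: P0=I P1=M P2=I  mem[L1]=50
4. P2: store L1 := 14  bus=[BusRdX,Flush]  L1: P0=I P1=I P2=M  mem[L1]=20
5. P0: load  L1  bus=[BusRd,Flush]  L1: P0=S P1=I P2=S  mem[L1]=14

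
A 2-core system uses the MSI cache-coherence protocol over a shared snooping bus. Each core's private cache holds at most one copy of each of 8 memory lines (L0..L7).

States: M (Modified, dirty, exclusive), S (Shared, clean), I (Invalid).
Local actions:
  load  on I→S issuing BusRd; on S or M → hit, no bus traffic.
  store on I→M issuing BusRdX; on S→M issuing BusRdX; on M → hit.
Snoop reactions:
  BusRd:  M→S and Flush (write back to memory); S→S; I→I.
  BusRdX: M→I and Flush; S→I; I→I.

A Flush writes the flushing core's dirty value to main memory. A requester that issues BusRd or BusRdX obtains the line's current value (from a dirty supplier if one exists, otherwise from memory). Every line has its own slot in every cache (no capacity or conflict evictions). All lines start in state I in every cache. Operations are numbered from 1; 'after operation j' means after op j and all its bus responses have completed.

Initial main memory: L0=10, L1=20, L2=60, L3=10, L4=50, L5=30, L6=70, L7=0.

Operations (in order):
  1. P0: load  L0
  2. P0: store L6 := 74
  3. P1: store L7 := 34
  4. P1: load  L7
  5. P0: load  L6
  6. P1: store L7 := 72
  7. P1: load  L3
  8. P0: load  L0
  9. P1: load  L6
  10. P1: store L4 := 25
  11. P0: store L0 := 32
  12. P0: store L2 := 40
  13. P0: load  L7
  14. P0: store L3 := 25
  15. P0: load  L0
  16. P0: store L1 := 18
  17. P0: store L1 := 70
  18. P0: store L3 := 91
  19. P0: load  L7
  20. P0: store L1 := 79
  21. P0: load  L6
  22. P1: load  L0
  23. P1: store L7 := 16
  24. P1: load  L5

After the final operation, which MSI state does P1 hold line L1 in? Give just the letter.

state = I

[1] P0: load  L0 | P0:S(10), P1:I | bus: BusRd
[2] P0: store L6 := 74 | P0:M(74), P1:I | bus: BusRdX
[3] P1: store L7 := 34 | P0:I, P1:M(34) | bus: BusRdX
[4] P1: load  L7 | P0:I, P1:M(34) | bus: none
[5] P0: load  L6 | P0:M(74), P1:I | bus: none
[6] P1: store L7 := 72 | P0:I, P1:M(72) | bus: none
[7] P1: load  L3 | P0:I, P1:S(10) | bus: BusRd
[8] P0: load  L0 | P0:S(10), P1:I | bus: none
[9] P1: load  L6 | P0:S(74), P1:S(74) | bus: BusRd,Flush
[10] P1: store L4 := 25 | P0:I, P1:M(25) | bus: BusRdX
[11] P0: store L0 := 32 | P0:M(32), P1:I | bus: BusRdX
[12] P0: store L2 := 40 | P0:M(40), P1:I | bus: BusRdX
[13] P0: load  L7 | P0:S(72), P1:S(72) | bus: BusRd,Flush
[14] P0: store L3 := 25 | P0:M(25), P1:I | bus: BusRdX
[15] P0: load  L0 | P0:M(32), P1:I | bus: none
[16] P0: store L1 := 18 | P0:M(18), P1:I | bus: BusRdX
[17] P0: store L1 := 70 | P0:M(70), P1:I | bus: none
[18] P0: store L3 := 91 | P0:M(91), P1:I | bus: none
[19] P0: load  L7 | P0:S(72), P1:S(72) | bus: none
[20] P0: store L1 := 79 | P0:M(79), P1:I | bus: none
[21] P0: load  L6 | P0:S(74), P1:S(74) | bus: none
[22] P1: load  L0 | P0:S(32), P1:S(32) | bus: BusRd,Flush
[23] P1: store L7 := 16 | P0:I, P1:M(16) | bus: BusRdX
[24] P1: load  L5 | P0:I, P1:S(30) | bus: BusRd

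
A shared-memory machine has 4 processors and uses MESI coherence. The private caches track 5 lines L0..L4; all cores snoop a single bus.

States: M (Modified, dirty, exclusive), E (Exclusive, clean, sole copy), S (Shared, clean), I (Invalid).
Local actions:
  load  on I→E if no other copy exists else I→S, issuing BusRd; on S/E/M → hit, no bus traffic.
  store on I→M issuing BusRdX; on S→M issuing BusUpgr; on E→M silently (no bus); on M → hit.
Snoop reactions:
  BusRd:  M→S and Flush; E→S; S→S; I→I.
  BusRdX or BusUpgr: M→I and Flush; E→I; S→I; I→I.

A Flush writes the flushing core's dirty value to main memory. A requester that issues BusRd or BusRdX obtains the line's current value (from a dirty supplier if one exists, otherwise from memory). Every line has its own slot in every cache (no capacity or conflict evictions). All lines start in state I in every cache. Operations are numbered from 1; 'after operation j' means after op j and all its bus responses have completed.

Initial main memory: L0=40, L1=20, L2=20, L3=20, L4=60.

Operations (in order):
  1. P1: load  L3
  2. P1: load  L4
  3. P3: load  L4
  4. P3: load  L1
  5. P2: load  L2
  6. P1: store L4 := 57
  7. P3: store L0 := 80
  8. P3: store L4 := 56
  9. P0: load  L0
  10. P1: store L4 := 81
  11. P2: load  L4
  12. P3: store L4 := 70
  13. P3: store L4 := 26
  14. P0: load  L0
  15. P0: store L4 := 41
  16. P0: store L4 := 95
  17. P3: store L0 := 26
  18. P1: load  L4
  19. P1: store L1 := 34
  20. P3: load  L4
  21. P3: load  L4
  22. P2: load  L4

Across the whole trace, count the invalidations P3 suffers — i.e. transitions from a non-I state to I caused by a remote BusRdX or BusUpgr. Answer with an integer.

invalidations = 4

  op1 P1: load  L3 → I/E/I/I on L3; bus BusRd; mem=20
  op2 P1: load  L4 → I/E/I/I on L4; bus BusRd; mem=60
  op3 P3: load  L4 → I/S/I/S on L4; bus BusRd; mem=60
  op4 P3: load  L1 → I/I/I/E on L1; bus BusRd; mem=20
  op5 P2: load  L2 → I/I/E/I on L2; bus BusRd; mem=20
  op6 P1: store L4 := 57 → I/M/I/I on L4; bus BusUpgr; mem=60
  op7 P3: store L0 := 80 → I/I/I/M on L0; bus BusRdX; mem=40
  op8 P3: store L4 := 56 → I/I/I/M on L4; bus BusRdX Flush; mem=57
  op9 P0: load  L0 → S/I/I/S on L0; bus BusRd Flush; mem=80
  op10 P1: store L4 := 81 → I/M/I/I on L4; bus BusRdX Flush; mem=56
  op11 P2: load  L4 → I/S/S/I on L4; bus BusRd Flush; mem=81
  op12 P3: store L4 := 70 → I/I/I/M on L4; bus BusRdX; mem=81
  op13 P3: store L4 := 26 → I/I/I/M on L4; bus (none); mem=81
  op14 P0: load  L0 → S/I/I/S on L0; bus (none); mem=80
  op15 P0: store L4 := 41 → M/I/I/I on L4; bus BusRdX Flush; mem=26
  op16 P0: store L4 := 95 → M/I/I/I on L4; bus (none); mem=26
  op17 P3: store L0 := 26 → I/I/I/M on L0; bus BusUpgr; mem=80
  op18 P1: load  L4 → S/S/I/I on L4; bus BusRd Flush; mem=95
  op19 P1: store L1 := 34 → I/M/I/I on L1; bus BusRdX; mem=20
  op20 P3: load  L4 → S/S/I/S on L4; bus BusRd; mem=95
  op21 P3: load  L4 → S/S/I/S on L4; bus (none); mem=95
  op22 P2: load  L4 → S/S/S/S on L4; bus BusRd; mem=95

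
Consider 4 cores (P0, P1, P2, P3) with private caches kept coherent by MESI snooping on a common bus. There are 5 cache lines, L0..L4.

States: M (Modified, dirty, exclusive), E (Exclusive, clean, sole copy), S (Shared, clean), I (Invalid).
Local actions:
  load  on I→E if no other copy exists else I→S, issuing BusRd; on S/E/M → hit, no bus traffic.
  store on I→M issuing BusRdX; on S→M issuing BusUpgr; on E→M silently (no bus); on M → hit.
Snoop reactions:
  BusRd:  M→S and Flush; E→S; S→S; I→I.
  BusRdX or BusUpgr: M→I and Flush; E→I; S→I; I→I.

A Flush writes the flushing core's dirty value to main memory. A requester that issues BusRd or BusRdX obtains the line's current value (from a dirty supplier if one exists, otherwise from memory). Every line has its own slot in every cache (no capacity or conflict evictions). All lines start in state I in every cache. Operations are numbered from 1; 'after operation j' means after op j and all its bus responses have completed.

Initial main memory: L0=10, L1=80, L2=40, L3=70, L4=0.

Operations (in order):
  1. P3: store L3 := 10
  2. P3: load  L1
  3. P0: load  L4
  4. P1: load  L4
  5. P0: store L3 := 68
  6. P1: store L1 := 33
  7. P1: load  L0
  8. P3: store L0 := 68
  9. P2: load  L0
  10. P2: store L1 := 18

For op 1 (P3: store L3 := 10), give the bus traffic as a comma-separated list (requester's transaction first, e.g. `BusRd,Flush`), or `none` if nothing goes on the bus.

bus = BusRdX

1. P3: store L3 := 10  bus=[BusRdX]  L3: P0=I P1=I P2=I P3=M  mem[L3]=70
2. P3: load  L1  bus=[BusRd]  L1: P0=I P1=I P2=I P3=E  mem[L1]=80
3. P0: load  L4  bus=[BusRd]  L4: P0=E P1=I P2=I P3=I  mem[L4]=0
4. P1: load  L4  bus=[BusRd]  L4: P0=S P1=S P2=I P3=I  mem[L4]=0
5. P0: store L3 := 68  bus=[BusRdX,Flush]  L3: P0=M P1=I P2=I P3=I  mem[L3]=10
6. P1: store L1 := 33  bus=[BusRdX]  L1: P0=I P1=M P2=I P3=I  mem[L1]=80
7. P1: load  L0  bus=[BusRd]  L0: P0=I P1=E P2=I P3=I  mem[L0]=10
8. P3: store L0 := 68  bus=[BusRdX]  L0: P0=I P1=I P2=I P3=M  mem[L0]=10
9. P2: load  L0  bus=[BusRd,Flush]  L0: P0=I P1=I P2=S P3=S  mem[L0]=68
10. P2: store L1 := 18  bus=[BusRdX,Flush]  L1: P0=I P1=I P2=M P3=I  mem[L1]=33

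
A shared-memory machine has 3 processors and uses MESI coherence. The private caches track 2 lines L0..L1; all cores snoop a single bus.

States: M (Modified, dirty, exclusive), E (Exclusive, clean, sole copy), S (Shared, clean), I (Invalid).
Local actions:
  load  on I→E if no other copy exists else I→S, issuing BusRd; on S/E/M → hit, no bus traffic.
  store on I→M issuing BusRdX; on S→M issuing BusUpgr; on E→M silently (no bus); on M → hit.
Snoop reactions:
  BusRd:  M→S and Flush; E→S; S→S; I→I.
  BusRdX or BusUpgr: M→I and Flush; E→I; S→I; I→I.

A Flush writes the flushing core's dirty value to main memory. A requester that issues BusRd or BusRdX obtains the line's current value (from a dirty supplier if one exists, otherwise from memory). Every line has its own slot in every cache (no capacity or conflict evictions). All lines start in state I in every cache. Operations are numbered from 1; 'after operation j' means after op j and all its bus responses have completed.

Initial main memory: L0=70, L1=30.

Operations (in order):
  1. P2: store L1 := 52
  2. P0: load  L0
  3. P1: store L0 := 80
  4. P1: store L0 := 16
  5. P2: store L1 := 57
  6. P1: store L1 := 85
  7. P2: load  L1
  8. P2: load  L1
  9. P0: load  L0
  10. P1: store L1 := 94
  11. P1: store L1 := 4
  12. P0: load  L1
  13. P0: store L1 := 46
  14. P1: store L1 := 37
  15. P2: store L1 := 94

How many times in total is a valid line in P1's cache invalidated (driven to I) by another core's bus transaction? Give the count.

1. P2: store L1 := 52  bus=[BusRdX]  L1: P0=I P1=I P2=M  mem[L1]=30
2. P0: load  L0  bus=[BusRd]  L0: P0=E P1=I P2=I  mem[L0]=70
3. P1: store L0 := 80  bus=[BusRdX]  L0: P0=I P1=M P2=I  mem[L0]=70
4. P1: store L0 := 16  bus=[-]  L0: P0=I P1=M P2=I  mem[L0]=70
5. P2: store L1 := 57  bus=[-]  L1: P0=I P1=I P2=M  mem[L1]=30
6. P1: store L1 := 85  bus=[BusRdX,Flush]  L1: P0=I P1=M P2=I  mem[L1]=57
7. P2: load  L1  bus=[BusRd,Flush]  L1: P0=I P1=S P2=S  mem[L1]=85
8. P2: load  L1  bus=[-]  L1: P0=I P1=S P2=S  mem[L1]=85
9. P0: load  L0  bus=[BusRd,Flush]  L0: P0=S P1=S P2=I  mem[L0]=16
10. P1: store L1 := 94  bus=[BusUpgr]  L1: P0=I P1=M P2=I  mem[L1]=85
11. P1: store L1 := 4  bus=[-]  L1: P0=I P1=M P2=I  mem[L1]=85
12. P0: load  L1  bus=[BusRd,Flush]  L1: P0=S P1=S P2=I  mem[L1]=4
13. P0: store L1 := 46  bus=[BusUpgr]  L1: P0=M P1=I P2=I  mem[L1]=4
14. P1: store L1 := 37  bus=[BusRdX,Flush]  L1: P0=I P1=M P2=I  mem[L1]=46
15. P2: store L1 := 94  bus=[BusRdX,Flush]  L1: P0=I P1=I P2=M  mem[L1]=37

invalidations = 2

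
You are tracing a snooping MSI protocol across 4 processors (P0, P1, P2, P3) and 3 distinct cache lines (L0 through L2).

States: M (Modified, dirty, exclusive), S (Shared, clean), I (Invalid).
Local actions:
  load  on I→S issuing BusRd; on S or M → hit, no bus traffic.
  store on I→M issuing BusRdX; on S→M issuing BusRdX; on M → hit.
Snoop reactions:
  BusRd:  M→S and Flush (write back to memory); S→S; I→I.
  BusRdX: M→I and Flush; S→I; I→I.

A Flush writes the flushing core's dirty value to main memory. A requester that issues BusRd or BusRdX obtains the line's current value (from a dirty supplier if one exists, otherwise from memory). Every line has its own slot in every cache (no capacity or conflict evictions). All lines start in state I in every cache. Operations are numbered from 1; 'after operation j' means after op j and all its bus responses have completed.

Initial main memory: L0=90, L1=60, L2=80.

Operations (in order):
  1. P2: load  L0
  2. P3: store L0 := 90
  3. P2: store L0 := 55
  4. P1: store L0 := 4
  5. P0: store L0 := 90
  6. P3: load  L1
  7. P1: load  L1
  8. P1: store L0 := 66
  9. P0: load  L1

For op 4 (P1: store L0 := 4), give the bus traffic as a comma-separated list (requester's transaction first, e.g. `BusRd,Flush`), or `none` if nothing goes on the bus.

  op1 P2: load  L0 → I/I/S/I on L0; bus BusRd; mem=90
  op2 P3: store L0 := 90 → I/I/I/M on L0; bus BusRdX; mem=90
  op3 P2: store L0 := 55 → I/I/M/I on L0; bus BusRdX Flush; mem=90
  op4 P1: store L0 := 4 → I/M/I/I on L0; bus BusRdX Flush; mem=55
  op5 P0: store L0 := 90 → M/I/I/I on L0; bus BusRdX Flush; mem=4
  op6 P3: load  L1 → I/I/I/S on L1; bus BusRd; mem=60
  op7 P1: load  L1 → I/S/I/S on L1; bus BusRd; mem=60
  op8 P1: store L0 := 66 → I/M/I/I on L0; bus BusRdX Flush; mem=90
  op9 P0: load  L1 → S/S/I/S on L1; bus BusRd; mem=60

bus = BusRdX,Flush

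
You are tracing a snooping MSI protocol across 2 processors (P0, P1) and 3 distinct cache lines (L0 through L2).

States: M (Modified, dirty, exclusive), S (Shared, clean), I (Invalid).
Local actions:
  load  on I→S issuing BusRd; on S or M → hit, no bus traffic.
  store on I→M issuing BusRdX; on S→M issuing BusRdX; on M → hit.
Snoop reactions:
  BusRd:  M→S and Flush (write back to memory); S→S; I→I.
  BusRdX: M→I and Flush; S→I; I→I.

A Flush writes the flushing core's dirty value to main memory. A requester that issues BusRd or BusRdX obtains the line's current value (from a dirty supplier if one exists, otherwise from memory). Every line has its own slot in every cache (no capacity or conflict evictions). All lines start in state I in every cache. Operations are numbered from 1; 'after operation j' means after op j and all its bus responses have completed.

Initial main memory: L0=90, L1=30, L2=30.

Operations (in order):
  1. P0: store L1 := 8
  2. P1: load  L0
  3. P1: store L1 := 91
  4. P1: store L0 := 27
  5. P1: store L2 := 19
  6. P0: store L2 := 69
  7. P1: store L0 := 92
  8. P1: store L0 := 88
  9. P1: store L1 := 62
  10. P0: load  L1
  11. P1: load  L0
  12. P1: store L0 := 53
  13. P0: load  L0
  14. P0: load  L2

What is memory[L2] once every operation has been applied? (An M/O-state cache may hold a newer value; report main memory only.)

memory[L2] = 19

1. P0: store L1 := 8  bus=[BusRdX]  L1: P0=M P1=I  mem[L1]=30
2. P1: load  L0  bus=[BusRd]  L0: P0=I P1=S  mem[L0]=90
3. P1: store L1 := 91  bus=[BusRdX,Flush]  L1: P0=I P1=M  mem[L1]=8
4. P1: store L0 := 27  bus=[BusRdX]  L0: P0=I P1=M  mem[L0]=90
5. P1: store L2 := 19  bus=[BusRdX]  L2: P0=I P1=M  mem[L2]=30
6. P0: store L2 := 69  bus=[BusRdX,Flush]  L2: P0=M P1=I  mem[L2]=19
7. P1: store L0 := 92  bus=[-]  L0: P0=I P1=M  mem[L0]=90
8. P1: store L0 := 88  bus=[-]  L0: P0=I P1=M  mem[L0]=90
9. P1: store L1 := 62  bus=[-]  L1: P0=I P1=M  mem[L1]=8
10. P0: load  L1  bus=[BusRd,Flush]  L1: P0=S P1=S  mem[L1]=62
11. P1: load  L0  bus=[-]  L0: P0=I P1=M  mem[L0]=90
12. P1: store L0 := 53  bus=[-]  L0: P0=I P1=M  mem[L0]=90
13. P0: load  L0  bus=[BusRd,Flush]  L0: P0=S P1=S  mem[L0]=53
14. P0: load  L2  bus=[-]  L2: P0=M P1=I  mem[L2]=19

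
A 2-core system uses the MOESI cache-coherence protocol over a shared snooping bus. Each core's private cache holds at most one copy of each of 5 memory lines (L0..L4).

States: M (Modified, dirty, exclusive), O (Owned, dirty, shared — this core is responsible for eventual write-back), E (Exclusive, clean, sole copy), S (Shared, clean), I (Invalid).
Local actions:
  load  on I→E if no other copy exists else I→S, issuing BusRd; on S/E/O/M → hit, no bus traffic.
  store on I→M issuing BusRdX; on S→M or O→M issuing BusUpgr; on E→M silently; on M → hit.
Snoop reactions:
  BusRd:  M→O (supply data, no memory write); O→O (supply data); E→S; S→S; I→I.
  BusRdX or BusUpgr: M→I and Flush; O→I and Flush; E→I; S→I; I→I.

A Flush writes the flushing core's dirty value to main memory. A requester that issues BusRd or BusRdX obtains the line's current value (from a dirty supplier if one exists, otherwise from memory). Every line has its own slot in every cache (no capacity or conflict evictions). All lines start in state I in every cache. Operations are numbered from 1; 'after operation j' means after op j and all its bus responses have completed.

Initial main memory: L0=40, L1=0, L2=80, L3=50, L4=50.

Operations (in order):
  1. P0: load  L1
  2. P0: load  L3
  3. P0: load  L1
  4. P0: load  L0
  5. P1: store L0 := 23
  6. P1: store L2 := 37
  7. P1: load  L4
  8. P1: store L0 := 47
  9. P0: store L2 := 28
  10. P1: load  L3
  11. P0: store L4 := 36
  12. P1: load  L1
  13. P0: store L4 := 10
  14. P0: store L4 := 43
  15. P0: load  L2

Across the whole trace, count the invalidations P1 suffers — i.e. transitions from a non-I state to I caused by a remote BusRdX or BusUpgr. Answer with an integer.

invalidations = 2

[1] P0: load  L1 | P0:E(0), P1:I | bus: BusRd
[2] P0: load  L3 | P0:E(50), P1:I | bus: BusRd
[3] P0: load  L1 | P0:E(0), P1:I | bus: none
[4] P0: load  L0 | P0:E(40), P1:I | bus: BusRd
[5] P1: store L0 := 23 | P0:I, P1:M(23) | bus: BusRdX
[6] P1: store L2 := 37 | P0:I, P1:M(37) | bus: BusRdX
[7] P1: load  L4 | P0:I, P1:E(50) | bus: BusRd
[8] P1: store L0 := 47 | P0:I, P1:M(47) | bus: none
[9] P0: store L2 := 28 | P0:M(28), P1:I | bus: BusRdX,Flush
[10] P1: load  L3 | P0:S(50), P1:S(50) | bus: BusRd
[11] P0: store L4 := 36 | P0:M(36), P1:I | bus: BusRdX
[12] P1: load  L1 | P0:S(0), P1:S(0) | bus: BusRd
[13] P0: store L4 := 10 | P0:M(10), P1:I | bus: none
[14] P0: store L4 := 43 | P0:M(43), P1:I | bus: none
[15] P0: load  L2 | P0:M(28), P1:I | bus: none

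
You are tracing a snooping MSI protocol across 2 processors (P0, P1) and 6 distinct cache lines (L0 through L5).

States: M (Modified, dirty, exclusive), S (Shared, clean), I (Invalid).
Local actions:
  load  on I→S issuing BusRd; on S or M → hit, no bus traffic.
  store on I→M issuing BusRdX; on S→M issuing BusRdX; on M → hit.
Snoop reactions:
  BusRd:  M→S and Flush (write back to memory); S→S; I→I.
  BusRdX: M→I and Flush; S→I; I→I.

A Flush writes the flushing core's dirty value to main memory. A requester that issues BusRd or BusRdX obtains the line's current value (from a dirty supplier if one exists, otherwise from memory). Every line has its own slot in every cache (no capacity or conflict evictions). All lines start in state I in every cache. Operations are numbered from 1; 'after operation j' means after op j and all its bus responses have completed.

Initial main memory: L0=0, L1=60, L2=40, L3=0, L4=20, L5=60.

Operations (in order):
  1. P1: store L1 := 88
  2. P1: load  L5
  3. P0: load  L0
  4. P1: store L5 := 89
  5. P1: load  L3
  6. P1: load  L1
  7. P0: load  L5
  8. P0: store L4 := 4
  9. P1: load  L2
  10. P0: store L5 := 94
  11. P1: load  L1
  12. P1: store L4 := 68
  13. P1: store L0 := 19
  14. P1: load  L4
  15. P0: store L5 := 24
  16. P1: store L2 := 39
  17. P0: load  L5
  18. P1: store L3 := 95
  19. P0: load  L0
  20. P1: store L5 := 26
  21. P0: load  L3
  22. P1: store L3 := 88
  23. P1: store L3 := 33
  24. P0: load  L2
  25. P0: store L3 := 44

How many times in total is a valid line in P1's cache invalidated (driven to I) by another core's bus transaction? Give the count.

invalidations = 2

  op1 P1: store L1 := 88 → I/M on L1; bus BusRdX; mem=60
  op2 P1: load  L5 → I/S on L5; bus BusRd; mem=60
  op3 P0: load  L0 → S/I on L0; bus BusRd; mem=0
  op4 P1: store L5 := 89 → I/M on L5; bus BusRdX; mem=60
  op5 P1: load  L3 → I/S on L3; bus BusRd; mem=0
  op6 P1: load  L1 → I/M on L1; bus (none); mem=60
  op7 P0: load  L5 → S/S on L5; bus BusRd Flush; mem=89
  op8 P0: store L4 := 4 → M/I on L4; bus BusRdX; mem=20
  op9 P1: load  L2 → I/S on L2; bus BusRd; mem=40
  op10 P0: store L5 := 94 → M/I on L5; bus BusRdX; mem=89
  op11 P1: load  L1 → I/M on L1; bus (none); mem=60
  op12 P1: store L4 := 68 → I/M on L4; bus BusRdX Flush; mem=4
  op13 P1: store L0 := 19 → I/M on L0; bus BusRdX; mem=0
  op14 P1: load  L4 → I/M on L4; bus (none); mem=4
  op15 P0: store L5 := 24 → M/I on L5; bus (none); mem=89
  op16 P1: store L2 := 39 → I/M on L2; bus BusRdX; mem=40
  op17 P0: load  L5 → M/I on L5; bus (none); mem=89
  op18 P1: store L3 := 95 → I/M on L3; bus BusRdX; mem=0
  op19 P0: load  L0 → S/S on L0; bus BusRd Flush; mem=19
  op20 P1: store L5 := 26 → I/M on L5; bus BusRdX Flush; mem=24
  op21 P0: load  L3 → S/S on L3; bus BusRd Flush; mem=95
  op22 P1: store L3 := 88 → I/M on L3; bus BusRdX; mem=95
  op23 P1: store L3 := 33 → I/M on L3; bus (none); mem=95
  op24 P0: load  L2 → S/S on L2; bus BusRd Flush; mem=39
  op25 P0: store L3 := 44 → M/I on L3; bus BusRdX Flush; mem=33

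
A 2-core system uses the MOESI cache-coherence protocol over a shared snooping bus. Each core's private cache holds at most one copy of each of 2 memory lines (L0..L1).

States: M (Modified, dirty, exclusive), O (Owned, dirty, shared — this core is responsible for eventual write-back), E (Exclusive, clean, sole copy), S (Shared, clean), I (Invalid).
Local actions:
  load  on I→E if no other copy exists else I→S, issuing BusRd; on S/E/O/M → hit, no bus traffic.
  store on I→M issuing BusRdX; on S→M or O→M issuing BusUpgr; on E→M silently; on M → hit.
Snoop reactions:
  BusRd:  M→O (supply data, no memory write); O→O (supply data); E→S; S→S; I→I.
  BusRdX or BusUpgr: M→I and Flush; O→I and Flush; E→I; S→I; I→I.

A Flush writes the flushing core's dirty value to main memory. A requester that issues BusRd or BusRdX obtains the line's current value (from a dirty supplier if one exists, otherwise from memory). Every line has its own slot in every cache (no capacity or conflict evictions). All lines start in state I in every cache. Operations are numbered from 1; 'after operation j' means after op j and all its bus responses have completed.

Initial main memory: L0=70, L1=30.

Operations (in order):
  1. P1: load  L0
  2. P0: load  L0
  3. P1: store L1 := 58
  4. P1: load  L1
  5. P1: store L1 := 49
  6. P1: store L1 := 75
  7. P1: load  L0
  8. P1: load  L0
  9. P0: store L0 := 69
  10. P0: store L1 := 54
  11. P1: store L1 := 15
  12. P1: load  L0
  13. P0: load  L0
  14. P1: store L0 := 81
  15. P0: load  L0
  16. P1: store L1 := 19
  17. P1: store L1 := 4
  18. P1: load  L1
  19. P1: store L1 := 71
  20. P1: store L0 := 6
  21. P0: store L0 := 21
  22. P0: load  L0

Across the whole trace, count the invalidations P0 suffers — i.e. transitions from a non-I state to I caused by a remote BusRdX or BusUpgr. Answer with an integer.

  op1 P1: load  L0 → I/E on L0; bus BusRd; mem=70
  op2 P0: load  L0 → S/S on L0; bus BusRd; mem=70
  op3 P1: store L1 := 58 → I/M on L1; bus BusRdX; mem=30
  op4 P1: load  L1 → I/M on L1; bus (none); mem=30
  op5 P1: store L1 := 49 → I/M on L1; bus (none); mem=30
  op6 P1: store L1 := 75 → I/M on L1; bus (none); mem=30
  op7 P1: load  L0 → S/S on L0; bus (none); mem=70
  op8 P1: load  L0 → S/S on L0; bus (none); mem=70
  op9 P0: store L0 := 69 → M/I on L0; bus BusUpgr; mem=70
  op10 P0: store L1 := 54 → M/I on L1; bus BusRdX Flush; mem=75
  op11 P1: store L1 := 15 → I/M on L1; bus BusRdX Flush; mem=54
  op12 P1: load  L0 → O/S on L0; bus BusRd; mem=70
  op13 P0: load  L0 → O/S on L0; bus (none); mem=70
  op14 P1: store L0 := 81 → I/M on L0; bus BusUpgr Flush; mem=69
  op15 P0: load  L0 → S/O on L0; bus BusRd; mem=69
  op16 P1: store L1 := 19 → I/M on L1; bus (none); mem=54
  op17 P1: store L1 := 4 → I/M on L1; bus (none); mem=54
  op18 P1: load  L1 → I/M on L1; bus (none); mem=54
  op19 P1: store L1 := 71 → I/M on L1; bus (none); mem=54
  op20 P1: store L0 := 6 → I/M on L0; bus BusUpgr; mem=69
  op21 P0: store L0 := 21 → M/I on L0; bus BusRdX Flush; mem=6
  op22 P0: load  L0 → M/I on L0; bus (none); mem=6

invalidations = 3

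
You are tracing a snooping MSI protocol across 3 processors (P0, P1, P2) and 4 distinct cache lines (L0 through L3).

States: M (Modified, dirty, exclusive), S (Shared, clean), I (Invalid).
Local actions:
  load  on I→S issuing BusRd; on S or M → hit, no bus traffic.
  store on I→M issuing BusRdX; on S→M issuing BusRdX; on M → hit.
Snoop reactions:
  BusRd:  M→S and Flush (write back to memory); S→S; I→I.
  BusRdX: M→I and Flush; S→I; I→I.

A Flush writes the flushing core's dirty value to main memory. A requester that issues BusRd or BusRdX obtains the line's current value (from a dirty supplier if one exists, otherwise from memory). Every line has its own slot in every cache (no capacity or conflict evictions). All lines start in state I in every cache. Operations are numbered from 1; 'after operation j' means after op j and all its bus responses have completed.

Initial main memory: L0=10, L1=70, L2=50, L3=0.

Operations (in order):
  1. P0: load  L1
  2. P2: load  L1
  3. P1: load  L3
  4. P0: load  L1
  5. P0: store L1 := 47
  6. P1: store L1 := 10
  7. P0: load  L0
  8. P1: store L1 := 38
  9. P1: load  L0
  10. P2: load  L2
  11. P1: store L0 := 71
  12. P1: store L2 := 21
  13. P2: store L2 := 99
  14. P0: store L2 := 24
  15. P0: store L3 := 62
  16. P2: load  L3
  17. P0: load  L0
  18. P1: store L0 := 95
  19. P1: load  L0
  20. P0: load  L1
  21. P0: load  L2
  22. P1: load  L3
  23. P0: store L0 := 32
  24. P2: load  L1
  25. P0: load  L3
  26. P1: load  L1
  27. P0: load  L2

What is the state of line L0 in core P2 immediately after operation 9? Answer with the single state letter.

  op1 P0: load  L1 → S/I/I on L1; bus BusRd; mem=70
  op2 P2: load  L1 → S/I/S on L1; bus BusRd; mem=70
  op3 P1: load  L3 → I/S/I on L3; bus BusRd; mem=0
  op4 P0: load  L1 → S/I/S on L1; bus (none); mem=70
  op5 P0: store L1 := 47 → M/I/I on L1; bus BusRdX; mem=70
  op6 P1: store L1 := 10 → I/M/I on L1; bus BusRdX Flush; mem=47
  op7 P0: load  L0 → S/I/I on L0; bus BusRd; mem=10
  op8 P1: store L1 := 38 → I/M/I on L1; bus (none); mem=47
  op9 P1: load  L0 → S/S/I on L0; bus BusRd; mem=10
  op10 P2: load  L2 → I/I/S on L2; bus BusRd; mem=50
  op11 P1: store L0 := 71 → I/M/I on L0; bus BusRdX; mem=10
  op12 P1: store L2 := 21 → I/M/I on L2; bus BusRdX; mem=50
  op13 P2: store L2 := 99 → I/I/M on L2; bus BusRdX Flush; mem=21
  op14 P0: store L2 := 24 → M/I/I on L2; bus BusRdX Flush; mem=99
  op15 P0: store L3 := 62 → M/I/I on L3; bus BusRdX; mem=0
  op16 P2: load  L3 → S/I/S on L3; bus BusRd Flush; mem=62
  op17 P0: load  L0 → S/S/I on L0; bus BusRd Flush; mem=71
  op18 P1: store L0 := 95 → I/M/I on L0; bus BusRdX; mem=71
  op19 P1: load  L0 → I/M/I on L0; bus (none); mem=71
  op20 P0: load  L1 → S/S/I on L1; bus BusRd Flush; mem=38
  op21 P0: load  L2 → M/I/I on L2; bus (none); mem=99
  op22 P1: load  L3 → S/S/S on L3; bus BusRd; mem=62
  op23 P0: store L0 := 32 → M/I/I on L0; bus BusRdX Flush; mem=95
  op24 P2: load  L1 → S/S/S on L1; bus BusRd; mem=38
  op25 P0: load  L3 → S/S/S on L3; bus (none); mem=62
  op26 P1: load  L1 → S/S/S on L1; bus (none); mem=38
  op27 P0: load  L2 → M/I/I on L2; bus (none); mem=99

state = I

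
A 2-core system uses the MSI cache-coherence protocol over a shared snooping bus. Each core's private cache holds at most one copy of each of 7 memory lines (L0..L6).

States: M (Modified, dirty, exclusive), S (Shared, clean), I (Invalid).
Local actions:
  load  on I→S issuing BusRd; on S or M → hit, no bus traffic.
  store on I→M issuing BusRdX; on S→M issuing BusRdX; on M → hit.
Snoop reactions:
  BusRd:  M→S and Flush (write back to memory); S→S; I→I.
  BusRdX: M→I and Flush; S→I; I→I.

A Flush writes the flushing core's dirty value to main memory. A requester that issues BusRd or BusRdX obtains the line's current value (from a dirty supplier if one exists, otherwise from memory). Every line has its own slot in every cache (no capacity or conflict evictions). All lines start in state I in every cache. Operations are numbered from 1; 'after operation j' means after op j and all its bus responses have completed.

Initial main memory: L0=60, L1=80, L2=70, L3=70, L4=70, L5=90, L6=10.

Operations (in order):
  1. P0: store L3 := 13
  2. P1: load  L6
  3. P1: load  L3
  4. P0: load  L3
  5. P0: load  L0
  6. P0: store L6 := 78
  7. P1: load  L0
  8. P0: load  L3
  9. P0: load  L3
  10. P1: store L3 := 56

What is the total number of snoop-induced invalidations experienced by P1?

[1] P0: store L3 := 13 | P0:M(13), P1:I | bus: BusRdX
[2] P1: load  L6 | P0:I, P1:S(10) | bus: BusRd
[3] P1: load  L3 | P0:S(13), P1:S(13) | bus: BusRd,Flush
[4] P0: load  L3 | P0:S(13), P1:S(13) | bus: none
[5] P0: load  L0 | P0:S(60), P1:I | bus: BusRd
[6] P0: store L6 := 78 | P0:M(78), P1:I | bus: BusRdX
[7] P1: load  L0 | P0:S(60), P1:S(60) | bus: BusRd
[8] P0: load  L3 | P0:S(13), P1:S(13) | bus: none
[9] P0: load  L3 | P0:S(13), P1:S(13) | bus: none
[10] P1: store L3 := 56 | P0:I, P1:M(56) | bus: BusRdX

invalidations = 1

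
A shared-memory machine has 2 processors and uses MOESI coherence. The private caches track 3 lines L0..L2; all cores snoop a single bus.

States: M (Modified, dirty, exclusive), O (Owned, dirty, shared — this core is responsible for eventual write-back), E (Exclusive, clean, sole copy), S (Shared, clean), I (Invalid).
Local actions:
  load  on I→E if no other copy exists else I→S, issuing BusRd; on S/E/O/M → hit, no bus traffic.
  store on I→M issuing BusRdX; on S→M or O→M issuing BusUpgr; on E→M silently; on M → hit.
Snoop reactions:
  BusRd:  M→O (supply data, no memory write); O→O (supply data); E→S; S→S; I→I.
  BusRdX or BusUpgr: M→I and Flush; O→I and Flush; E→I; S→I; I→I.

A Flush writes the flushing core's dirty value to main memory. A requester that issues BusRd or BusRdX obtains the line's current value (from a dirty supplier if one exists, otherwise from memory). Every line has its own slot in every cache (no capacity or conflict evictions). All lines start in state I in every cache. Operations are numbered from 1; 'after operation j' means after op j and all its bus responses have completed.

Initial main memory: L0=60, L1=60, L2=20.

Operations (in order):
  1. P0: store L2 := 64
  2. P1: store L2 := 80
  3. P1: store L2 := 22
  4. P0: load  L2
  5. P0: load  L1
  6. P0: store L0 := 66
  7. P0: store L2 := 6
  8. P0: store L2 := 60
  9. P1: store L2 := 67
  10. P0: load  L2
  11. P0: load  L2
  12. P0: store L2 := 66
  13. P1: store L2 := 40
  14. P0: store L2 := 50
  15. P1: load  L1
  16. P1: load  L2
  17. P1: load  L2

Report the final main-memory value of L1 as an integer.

memory[L1] = 60

[1] P0: store L2 := 64 | P0:M(64), P1:I | bus: BusRdX
[2] P1: store L2 := 80 | P0:I, P1:M(80) | bus: BusRdX,Flush
[3] P1: store L2 := 22 | P0:I, P1:M(22) | bus: none
[4] P0: load  L2 | P0:S(22), P1:O(22) | bus: BusRd
[5] P0: load  L1 | P0:E(60), P1:I | bus: BusRd
[6] P0: store L0 := 66 | P0:M(66), P1:I | bus: BusRdX
[7] P0: store L2 := 6 | P0:M(6), P1:I | bus: BusUpgr,Flush
[8] P0: store L2 := 60 | P0:M(60), P1:I | bus: none
[9] P1: store L2 := 67 | P0:I, P1:M(67) | bus: BusRdX,Flush
[10] P0: load  L2 | P0:S(67), P1:O(67) | bus: BusRd
[11] P0: load  L2 | P0:S(67), P1:O(67) | bus: none
[12] P0: store L2 := 66 | P0:M(66), P1:I | bus: BusUpgr,Flush
[13] P1: store L2 := 40 | P0:I, P1:M(40) | bus: BusRdX,Flush
[14] P0: store L2 := 50 | P0:M(50), P1:I | bus: BusRdX,Flush
[15] P1: load  L1 | P0:S(60), P1:S(60) | bus: BusRd
[16] P1: load  L2 | P0:O(50), P1:S(50) | bus: BusRd
[17] P1: load  L2 | P0:O(50), P1:S(50) | bus: none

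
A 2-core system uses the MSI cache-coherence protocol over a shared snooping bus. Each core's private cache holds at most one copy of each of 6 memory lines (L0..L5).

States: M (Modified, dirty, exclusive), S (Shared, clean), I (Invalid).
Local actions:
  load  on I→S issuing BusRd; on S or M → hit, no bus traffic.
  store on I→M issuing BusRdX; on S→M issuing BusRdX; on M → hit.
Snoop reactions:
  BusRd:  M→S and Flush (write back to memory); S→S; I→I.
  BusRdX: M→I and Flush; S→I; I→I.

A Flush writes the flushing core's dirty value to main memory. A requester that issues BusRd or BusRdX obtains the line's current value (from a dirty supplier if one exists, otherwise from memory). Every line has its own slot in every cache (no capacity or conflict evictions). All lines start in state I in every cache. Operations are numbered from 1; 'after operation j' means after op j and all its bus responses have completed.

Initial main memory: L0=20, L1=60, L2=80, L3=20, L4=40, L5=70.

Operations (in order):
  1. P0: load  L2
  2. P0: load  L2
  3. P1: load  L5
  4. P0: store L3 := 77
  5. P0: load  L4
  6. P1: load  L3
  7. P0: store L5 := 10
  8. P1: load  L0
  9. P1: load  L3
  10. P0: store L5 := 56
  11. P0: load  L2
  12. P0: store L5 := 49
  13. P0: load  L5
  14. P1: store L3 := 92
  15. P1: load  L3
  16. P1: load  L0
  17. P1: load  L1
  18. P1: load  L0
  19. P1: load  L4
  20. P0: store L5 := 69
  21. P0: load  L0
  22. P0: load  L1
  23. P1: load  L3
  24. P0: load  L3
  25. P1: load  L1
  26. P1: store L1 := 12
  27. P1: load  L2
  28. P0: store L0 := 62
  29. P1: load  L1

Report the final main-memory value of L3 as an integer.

memory[L3] = 92

  op1 P0: load  L2 → S/I on L2; bus BusRd; mem=80
  op2 P0: load  L2 → S/I on L2; bus (none); mem=80
  op3 P1: load  L5 → I/S on L5; bus BusRd; mem=70
  op4 P0: store L3 := 77 → M/I on L3; bus BusRdX; mem=20
  op5 P0: load  L4 → S/I on L4; bus BusRd; mem=40
  op6 P1: load  L3 → S/S on L3; bus BusRd Flush; mem=77
  op7 P0: store L5 := 10 → M/I on L5; bus BusRdX; mem=70
  op8 P1: load  L0 → I/S on L0; bus BusRd; mem=20
  op9 P1: load  L3 → S/S on L3; bus (none); mem=77
  op10 P0: store L5 := 56 → M/I on L5; bus (none); mem=70
  op11 P0: load  L2 → S/I on L2; bus (none); mem=80
  op12 P0: store L5 := 49 → M/I on L5; bus (none); mem=70
  op13 P0: load  L5 → M/I on L5; bus (none); mem=70
  op14 P1: store L3 := 92 → I/M on L3; bus BusRdX; mem=77
  op15 P1: load  L3 → I/M on L3; bus (none); mem=77
  op16 P1: load  L0 → I/S on L0; bus (none); mem=20
  op17 P1: load  L1 → I/S on L1; bus BusRd; mem=60
  op18 P1: load  L0 → I/S on L0; bus (none); mem=20
  op19 P1: load  L4 → S/S on L4; bus BusRd; mem=40
  op20 P0: store L5 := 69 → M/I on L5; bus (none); mem=70
  op21 P0: load  L0 → S/S on L0; bus BusRd; mem=20
  op22 P0: load  L1 → S/S on L1; bus BusRd; mem=60
  op23 P1: load  L3 → I/M on L3; bus (none); mem=77
  op24 P0: load  L3 → S/S on L3; bus BusRd Flush; mem=92
  op25 P1: load  L1 → S/S on L1; bus (none); mem=60
  op26 P1: store L1 := 12 → I/M on L1; bus BusRdX; mem=60
  op27 P1: load  L2 → S/S on L2; bus BusRd; mem=80
  op28 P0: store L0 := 62 → M/I on L0; bus BusRdX; mem=20
  op29 P1: load  L1 → I/M on L1; bus (none); mem=60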